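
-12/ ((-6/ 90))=180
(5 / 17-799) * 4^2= -217248 / 17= -12779.29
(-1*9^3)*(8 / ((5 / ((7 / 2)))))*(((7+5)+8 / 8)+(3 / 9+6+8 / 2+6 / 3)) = -517104 / 5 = -103420.80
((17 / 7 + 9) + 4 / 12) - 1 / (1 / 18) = -131 / 21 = -6.24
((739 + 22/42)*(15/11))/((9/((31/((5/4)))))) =2778.82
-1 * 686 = -686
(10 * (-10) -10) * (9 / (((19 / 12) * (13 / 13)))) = -11880 / 19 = -625.26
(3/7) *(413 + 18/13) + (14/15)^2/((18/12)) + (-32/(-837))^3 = 237685451783933/1334005975575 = 178.17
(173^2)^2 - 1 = 895745040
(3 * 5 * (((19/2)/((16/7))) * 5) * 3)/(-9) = -3325/32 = -103.91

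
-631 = -631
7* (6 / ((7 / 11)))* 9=594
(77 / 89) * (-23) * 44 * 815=-63508060 / 89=-713573.71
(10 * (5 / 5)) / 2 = 5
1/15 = 0.07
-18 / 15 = -6 / 5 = -1.20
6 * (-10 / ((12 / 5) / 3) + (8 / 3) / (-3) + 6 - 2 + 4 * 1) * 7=-679 / 3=-226.33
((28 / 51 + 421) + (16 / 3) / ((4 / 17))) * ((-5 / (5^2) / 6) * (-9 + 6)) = 4531 / 102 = 44.42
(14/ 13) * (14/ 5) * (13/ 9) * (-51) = -222.13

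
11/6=1.83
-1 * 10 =-10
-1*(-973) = 973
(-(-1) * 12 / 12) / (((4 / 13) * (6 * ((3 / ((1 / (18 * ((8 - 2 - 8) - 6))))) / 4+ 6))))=-13 / 2448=-0.01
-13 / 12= -1.08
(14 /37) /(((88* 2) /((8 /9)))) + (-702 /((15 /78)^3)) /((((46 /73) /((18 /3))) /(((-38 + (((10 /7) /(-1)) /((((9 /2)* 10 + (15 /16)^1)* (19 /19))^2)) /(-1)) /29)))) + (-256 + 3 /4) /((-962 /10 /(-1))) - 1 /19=31226998657942525839139 /25356535476772500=1231516.77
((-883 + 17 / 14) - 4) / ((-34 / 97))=1202897 / 476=2527.09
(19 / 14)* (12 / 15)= 38 / 35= 1.09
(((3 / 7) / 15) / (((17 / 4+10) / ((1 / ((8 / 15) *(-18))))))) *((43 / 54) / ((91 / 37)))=-1591 / 23528232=-0.00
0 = 0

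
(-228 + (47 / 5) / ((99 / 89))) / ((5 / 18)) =-790.38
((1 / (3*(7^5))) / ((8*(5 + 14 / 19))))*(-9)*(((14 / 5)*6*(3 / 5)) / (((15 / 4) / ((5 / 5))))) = -342 / 32713625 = -0.00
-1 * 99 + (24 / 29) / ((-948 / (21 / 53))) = -12020919 / 121423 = -99.00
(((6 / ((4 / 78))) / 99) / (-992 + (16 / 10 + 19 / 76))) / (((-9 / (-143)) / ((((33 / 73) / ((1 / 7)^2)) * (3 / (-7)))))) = 37180 / 206517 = 0.18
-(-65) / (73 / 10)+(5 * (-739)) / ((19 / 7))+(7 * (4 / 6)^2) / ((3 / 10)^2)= -1317.84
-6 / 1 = -6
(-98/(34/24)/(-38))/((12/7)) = 343/323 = 1.06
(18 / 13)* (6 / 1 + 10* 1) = 288 / 13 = 22.15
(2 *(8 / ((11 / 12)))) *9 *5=8640 / 11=785.45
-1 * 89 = -89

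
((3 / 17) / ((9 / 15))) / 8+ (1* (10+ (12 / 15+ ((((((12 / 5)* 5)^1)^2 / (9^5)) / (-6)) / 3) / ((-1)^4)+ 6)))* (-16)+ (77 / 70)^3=-267.43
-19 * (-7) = 133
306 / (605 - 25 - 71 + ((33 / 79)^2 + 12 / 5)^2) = 148984059825 / 251046907147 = 0.59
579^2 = 335241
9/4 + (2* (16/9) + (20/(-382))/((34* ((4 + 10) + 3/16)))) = 154044541/26534484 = 5.81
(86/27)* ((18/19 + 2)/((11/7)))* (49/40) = 206486/28215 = 7.32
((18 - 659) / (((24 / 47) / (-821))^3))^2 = 1356319948642666103623505826305929 / 191102976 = 7097325102057364630593224.00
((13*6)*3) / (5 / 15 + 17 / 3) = 39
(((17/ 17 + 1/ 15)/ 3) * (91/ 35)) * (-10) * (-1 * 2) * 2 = 1664/ 45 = 36.98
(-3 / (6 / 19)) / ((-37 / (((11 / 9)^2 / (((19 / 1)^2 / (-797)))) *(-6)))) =5.08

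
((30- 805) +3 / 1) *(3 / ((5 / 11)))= -25476 / 5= -5095.20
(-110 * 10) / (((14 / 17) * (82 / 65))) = -303875 / 287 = -1058.80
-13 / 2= -6.50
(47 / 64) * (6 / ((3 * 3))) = 47 / 96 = 0.49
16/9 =1.78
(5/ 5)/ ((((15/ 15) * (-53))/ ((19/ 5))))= -19/ 265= -0.07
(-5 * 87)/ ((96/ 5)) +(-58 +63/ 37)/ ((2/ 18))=-626729/ 1184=-529.33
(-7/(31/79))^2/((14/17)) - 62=623515/1922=324.41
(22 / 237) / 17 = 22 / 4029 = 0.01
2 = 2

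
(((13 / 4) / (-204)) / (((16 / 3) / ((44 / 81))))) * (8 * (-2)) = 143 / 5508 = 0.03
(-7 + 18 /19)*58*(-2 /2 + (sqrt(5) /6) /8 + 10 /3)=-46690 /57- 3335*sqrt(5) /456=-835.48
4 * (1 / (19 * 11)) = 4 / 209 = 0.02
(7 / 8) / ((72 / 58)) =203 / 288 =0.70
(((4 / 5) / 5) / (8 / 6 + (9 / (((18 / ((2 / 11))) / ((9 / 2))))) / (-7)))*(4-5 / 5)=5544 / 14725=0.38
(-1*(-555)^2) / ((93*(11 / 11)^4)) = -102675 / 31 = -3312.10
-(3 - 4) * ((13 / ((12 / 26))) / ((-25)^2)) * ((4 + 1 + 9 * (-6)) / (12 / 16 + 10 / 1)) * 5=-16562 / 16125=-1.03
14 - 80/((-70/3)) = 122/7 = 17.43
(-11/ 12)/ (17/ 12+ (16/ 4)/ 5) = -55/ 133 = -0.41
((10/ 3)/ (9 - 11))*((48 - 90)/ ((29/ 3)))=210/ 29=7.24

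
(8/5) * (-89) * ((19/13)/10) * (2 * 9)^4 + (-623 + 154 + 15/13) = -2185260.66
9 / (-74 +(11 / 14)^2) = -1764 / 14383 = -0.12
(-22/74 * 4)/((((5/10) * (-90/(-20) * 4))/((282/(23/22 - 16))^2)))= -85184/1813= -46.99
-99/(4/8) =-198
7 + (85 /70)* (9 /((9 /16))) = 26.43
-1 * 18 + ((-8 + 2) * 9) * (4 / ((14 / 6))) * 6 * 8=-31230 / 7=-4461.43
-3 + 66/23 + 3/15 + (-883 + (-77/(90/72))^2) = 1674187/575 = 2911.63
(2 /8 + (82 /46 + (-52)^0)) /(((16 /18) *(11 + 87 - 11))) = 837 /21344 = 0.04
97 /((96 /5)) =485 /96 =5.05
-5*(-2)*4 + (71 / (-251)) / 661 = 6636369 / 165911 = 40.00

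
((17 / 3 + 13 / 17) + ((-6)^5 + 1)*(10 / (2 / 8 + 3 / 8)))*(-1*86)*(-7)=-3819131344 / 51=-74884928.31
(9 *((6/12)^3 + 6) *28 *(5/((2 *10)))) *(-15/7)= -6615/8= -826.88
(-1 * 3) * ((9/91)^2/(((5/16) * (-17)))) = 3888/703885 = 0.01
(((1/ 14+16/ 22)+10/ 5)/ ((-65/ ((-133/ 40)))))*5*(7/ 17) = 57323/ 194480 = 0.29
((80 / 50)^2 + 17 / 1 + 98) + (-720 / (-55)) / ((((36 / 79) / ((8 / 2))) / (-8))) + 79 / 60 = -800.40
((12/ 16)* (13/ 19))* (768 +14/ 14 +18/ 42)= 105027/ 266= 394.84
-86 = -86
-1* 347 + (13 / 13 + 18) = -328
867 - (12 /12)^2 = 866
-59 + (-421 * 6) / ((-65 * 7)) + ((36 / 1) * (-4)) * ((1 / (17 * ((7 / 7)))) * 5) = -741023 / 7735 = -95.80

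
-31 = -31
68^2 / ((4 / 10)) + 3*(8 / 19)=11561.26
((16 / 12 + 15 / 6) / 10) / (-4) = -23 / 240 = -0.10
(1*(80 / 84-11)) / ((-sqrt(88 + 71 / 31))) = 211*sqrt(9641) / 19593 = 1.06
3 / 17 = 0.18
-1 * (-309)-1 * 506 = -197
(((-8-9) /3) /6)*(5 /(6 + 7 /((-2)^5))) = -272 /333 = -0.82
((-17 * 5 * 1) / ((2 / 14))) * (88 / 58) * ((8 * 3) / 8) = -78540 / 29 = -2708.28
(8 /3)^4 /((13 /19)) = 73.91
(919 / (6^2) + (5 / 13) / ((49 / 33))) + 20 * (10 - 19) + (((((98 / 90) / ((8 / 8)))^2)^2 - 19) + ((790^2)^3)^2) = 617411300677011486634497783592498204889259823 / 10448392500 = 59091511031674153381441000000000000.00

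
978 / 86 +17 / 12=12.79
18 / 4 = 9 / 2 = 4.50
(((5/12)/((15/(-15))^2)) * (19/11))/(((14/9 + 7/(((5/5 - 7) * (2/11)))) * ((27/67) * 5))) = -1273/17325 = -0.07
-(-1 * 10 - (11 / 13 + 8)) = 245 / 13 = 18.85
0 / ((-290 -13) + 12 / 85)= 0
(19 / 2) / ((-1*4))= -19 / 8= -2.38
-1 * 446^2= -198916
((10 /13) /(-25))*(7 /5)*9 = -126 /325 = -0.39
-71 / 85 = -0.84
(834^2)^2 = 483798149136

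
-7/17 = -0.41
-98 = -98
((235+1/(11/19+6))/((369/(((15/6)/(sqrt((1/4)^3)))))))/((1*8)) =1633/1025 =1.59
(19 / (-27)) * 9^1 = -19 / 3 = -6.33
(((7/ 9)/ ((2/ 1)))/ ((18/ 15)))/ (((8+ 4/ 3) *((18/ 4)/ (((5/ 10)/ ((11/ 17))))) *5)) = 17/ 14256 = 0.00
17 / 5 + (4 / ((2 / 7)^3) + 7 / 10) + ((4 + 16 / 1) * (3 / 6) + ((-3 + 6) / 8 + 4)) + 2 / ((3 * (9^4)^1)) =149571197 / 787320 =189.98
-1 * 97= -97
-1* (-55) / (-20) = -11 / 4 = -2.75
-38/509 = -0.07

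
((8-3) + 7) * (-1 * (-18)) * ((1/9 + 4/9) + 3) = 768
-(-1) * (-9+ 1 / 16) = -143 / 16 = -8.94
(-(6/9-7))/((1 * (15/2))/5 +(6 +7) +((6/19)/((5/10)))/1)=722/1725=0.42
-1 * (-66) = 66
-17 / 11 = -1.55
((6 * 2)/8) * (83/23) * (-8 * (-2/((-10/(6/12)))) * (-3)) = 1494/115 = 12.99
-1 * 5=-5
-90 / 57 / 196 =-15 / 1862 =-0.01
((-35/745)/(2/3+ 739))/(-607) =0.00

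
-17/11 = -1.55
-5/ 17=-0.29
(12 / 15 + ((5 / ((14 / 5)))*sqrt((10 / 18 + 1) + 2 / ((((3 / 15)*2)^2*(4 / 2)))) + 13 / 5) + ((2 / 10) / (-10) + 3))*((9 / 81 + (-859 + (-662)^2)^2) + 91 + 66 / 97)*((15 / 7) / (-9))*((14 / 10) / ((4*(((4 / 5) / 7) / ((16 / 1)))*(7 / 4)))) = -106552266595856642 / 13095 - 20876227781319875*sqrt(281) / 54999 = -14499697560686.23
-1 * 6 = -6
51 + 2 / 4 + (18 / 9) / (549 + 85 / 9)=258857 / 5026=51.50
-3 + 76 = 73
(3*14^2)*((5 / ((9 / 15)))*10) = 49000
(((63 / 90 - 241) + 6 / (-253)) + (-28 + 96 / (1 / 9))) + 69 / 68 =51327359 / 86020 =596.69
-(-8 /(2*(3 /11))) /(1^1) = 44 /3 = 14.67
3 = 3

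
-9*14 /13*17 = -2142 /13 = -164.77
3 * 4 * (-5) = -60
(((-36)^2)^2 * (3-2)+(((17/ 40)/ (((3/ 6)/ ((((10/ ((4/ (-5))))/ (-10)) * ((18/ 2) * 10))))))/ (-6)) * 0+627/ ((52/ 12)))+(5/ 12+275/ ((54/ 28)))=2358584797/ 1404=1679903.70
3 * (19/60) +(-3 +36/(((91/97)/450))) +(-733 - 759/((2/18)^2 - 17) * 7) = 10546842511/626080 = 16845.84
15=15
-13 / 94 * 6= -39 / 47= -0.83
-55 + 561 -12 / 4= 503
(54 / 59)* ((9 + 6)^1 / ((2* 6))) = 135 / 118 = 1.14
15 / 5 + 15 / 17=66 / 17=3.88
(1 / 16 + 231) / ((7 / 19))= 70243 / 112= 627.17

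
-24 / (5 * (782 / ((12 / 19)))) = -144 / 37145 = -0.00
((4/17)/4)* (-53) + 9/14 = -589/238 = -2.47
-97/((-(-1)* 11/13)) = -1261/11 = -114.64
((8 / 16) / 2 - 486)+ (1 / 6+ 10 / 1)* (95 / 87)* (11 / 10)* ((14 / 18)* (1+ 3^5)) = 17211185 / 9396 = 1831.76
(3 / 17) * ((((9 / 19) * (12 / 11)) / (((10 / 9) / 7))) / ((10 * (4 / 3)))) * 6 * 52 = 1194102 / 88825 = 13.44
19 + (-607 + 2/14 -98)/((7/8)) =-38541/49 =-786.55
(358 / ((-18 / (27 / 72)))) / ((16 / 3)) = -179 / 128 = -1.40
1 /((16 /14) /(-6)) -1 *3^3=-129 /4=-32.25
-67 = -67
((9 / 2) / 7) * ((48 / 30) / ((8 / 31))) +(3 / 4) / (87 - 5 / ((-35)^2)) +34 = 113373577 / 2983960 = 37.99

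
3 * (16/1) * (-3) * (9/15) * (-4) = 1728/5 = 345.60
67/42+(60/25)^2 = 7723/1050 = 7.36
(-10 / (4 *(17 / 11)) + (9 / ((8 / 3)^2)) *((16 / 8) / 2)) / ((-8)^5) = 383 / 35651584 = 0.00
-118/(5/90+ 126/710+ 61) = -1.93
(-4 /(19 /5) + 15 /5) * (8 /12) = 74 /57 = 1.30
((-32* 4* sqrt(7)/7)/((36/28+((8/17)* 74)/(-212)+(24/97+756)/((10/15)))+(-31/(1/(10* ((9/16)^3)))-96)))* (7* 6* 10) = -1924490330112* sqrt(7)/246655321835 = -20.64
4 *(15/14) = 30/7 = 4.29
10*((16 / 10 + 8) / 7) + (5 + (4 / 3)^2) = 1291 / 63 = 20.49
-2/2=-1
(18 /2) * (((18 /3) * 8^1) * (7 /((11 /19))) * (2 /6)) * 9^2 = 1551312 /11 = 141028.36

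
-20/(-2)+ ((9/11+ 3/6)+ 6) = 381/22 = 17.32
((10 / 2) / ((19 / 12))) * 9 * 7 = 3780 / 19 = 198.95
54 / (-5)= -54 / 5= -10.80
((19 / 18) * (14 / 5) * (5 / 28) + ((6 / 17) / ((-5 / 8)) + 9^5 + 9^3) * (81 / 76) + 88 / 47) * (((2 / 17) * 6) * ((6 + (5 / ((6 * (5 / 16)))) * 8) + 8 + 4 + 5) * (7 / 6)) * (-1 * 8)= -34123535531876 / 1833705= -18609065.00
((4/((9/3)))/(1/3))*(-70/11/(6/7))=-29.70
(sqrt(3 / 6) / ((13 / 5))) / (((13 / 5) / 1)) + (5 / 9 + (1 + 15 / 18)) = 25 *sqrt(2) / 338 + 43 / 18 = 2.49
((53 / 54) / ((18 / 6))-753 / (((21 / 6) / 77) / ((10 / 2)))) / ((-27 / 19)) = 254949733 / 4374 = 58287.55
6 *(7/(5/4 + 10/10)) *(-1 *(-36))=672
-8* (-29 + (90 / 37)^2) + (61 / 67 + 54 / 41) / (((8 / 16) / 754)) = 13326845364 / 3760643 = 3543.77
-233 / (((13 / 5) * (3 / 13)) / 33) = -12815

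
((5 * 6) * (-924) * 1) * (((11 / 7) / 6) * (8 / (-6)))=9680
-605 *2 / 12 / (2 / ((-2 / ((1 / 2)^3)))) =2420 / 3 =806.67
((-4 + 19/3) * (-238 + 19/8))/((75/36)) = -2639/10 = -263.90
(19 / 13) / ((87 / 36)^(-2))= 15979 / 1872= 8.54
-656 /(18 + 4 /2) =-164 /5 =-32.80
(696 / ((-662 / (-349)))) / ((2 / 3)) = 182178 / 331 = 550.39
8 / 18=4 / 9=0.44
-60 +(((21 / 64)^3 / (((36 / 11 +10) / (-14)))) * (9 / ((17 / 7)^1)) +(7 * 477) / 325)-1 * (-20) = -29.86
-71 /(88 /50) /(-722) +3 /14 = 60077 /222376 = 0.27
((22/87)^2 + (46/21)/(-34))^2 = 187489/811280305521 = 0.00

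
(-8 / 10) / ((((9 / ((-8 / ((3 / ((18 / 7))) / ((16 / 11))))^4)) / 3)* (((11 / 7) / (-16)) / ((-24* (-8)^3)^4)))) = 169210929119820416325274042368 / 276202465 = 612633667551882335030.12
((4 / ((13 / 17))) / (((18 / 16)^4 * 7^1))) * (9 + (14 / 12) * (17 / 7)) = 9887744 / 1791153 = 5.52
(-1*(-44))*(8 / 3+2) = 616 / 3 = 205.33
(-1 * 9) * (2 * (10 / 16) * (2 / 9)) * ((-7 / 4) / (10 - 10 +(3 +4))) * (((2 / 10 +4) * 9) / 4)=189 / 32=5.91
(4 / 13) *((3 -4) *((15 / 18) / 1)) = -10 / 39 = -0.26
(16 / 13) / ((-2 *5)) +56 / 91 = 0.49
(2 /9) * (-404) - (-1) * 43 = -421 /9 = -46.78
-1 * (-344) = 344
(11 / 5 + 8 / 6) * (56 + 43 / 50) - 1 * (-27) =170929 / 750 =227.91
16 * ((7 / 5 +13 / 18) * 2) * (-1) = -3056 / 45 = -67.91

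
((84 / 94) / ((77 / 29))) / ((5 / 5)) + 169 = 169.34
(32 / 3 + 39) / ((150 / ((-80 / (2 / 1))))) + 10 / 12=-1117 / 90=-12.41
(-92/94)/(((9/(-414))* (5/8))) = 16928/235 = 72.03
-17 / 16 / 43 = -17 / 688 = -0.02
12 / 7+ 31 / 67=1021 / 469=2.18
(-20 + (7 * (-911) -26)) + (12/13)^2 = -1085343/169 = -6422.15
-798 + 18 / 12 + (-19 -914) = -3459 / 2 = -1729.50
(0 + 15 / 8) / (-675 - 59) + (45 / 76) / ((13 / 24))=1581735 / 1450384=1.09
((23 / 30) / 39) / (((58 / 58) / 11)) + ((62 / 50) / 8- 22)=-506113 / 23400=-21.63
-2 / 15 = -0.13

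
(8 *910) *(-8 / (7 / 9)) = -74880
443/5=88.60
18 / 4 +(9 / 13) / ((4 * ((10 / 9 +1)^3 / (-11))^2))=11587475403 / 2446385812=4.74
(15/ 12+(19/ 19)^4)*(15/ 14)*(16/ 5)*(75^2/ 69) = 101250/ 161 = 628.88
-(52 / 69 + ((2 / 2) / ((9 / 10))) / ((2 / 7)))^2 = -923521 / 42849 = -21.55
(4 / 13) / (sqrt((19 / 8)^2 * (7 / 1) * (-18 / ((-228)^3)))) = 128 * sqrt(798) / 91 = 39.73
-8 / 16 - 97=-195 / 2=-97.50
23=23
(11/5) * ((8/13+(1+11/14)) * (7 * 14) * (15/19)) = 5313/13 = 408.69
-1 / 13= -0.08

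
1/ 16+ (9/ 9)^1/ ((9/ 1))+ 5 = 745/ 144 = 5.17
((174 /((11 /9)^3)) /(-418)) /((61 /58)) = -3678534 /16968919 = -0.22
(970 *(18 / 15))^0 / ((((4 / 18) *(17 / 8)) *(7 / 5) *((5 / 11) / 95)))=37620 / 119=316.13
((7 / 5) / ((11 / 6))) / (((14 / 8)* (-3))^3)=-0.01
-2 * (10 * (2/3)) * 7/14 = -20/3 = -6.67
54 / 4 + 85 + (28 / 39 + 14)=8831 / 78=113.22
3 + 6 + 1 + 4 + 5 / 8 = 117 / 8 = 14.62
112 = 112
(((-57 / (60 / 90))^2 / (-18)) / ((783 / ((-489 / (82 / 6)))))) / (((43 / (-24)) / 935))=-495163845 / 51127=-9684.98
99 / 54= 11 / 6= 1.83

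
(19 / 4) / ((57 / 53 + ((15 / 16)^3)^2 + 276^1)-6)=4223664128 / 241641965397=0.02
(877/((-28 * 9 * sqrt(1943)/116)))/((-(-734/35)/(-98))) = 214865 * sqrt(1943)/221301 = 42.80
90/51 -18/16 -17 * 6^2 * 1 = -83145/136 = -611.36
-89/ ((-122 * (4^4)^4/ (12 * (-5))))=-1335/ 130996502528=-0.00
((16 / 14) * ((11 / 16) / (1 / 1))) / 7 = 11 / 98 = 0.11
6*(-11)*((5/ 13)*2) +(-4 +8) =-608/ 13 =-46.77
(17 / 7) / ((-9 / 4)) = -68 / 63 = -1.08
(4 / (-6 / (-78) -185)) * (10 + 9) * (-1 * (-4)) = -988 / 601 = -1.64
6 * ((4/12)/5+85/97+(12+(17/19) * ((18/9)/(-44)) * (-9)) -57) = -26572439/101365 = -262.15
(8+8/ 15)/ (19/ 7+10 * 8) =896/ 8685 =0.10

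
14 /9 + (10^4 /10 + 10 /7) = 1002.98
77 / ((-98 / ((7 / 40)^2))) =-77 / 3200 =-0.02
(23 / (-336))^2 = 529 / 112896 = 0.00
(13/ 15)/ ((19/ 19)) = 13/ 15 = 0.87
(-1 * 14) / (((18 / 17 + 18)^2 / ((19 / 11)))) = -38437 / 577368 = -0.07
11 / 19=0.58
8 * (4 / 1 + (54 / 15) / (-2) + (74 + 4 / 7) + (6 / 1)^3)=81976 / 35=2342.17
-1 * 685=-685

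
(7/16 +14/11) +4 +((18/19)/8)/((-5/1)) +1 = 111799/16720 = 6.69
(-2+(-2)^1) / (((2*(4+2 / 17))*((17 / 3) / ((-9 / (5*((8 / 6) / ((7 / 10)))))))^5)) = 8371769346801 / 133633600000000000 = 0.00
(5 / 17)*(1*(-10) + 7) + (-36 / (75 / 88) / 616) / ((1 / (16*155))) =-101709 / 595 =-170.94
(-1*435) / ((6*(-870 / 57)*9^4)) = 19 / 26244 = 0.00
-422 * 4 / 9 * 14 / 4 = -5908 / 9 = -656.44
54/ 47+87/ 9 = 1525/ 141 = 10.82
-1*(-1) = 1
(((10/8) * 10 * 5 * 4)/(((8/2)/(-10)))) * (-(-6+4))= -1250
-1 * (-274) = 274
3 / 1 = 3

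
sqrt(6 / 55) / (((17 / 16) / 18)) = 288 *sqrt(330) / 935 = 5.60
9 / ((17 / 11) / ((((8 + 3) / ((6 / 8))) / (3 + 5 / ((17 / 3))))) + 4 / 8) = 99 / 10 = 9.90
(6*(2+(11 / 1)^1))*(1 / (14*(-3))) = -13 / 7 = -1.86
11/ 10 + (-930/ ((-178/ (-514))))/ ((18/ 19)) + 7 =-7547023/ 2670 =-2826.60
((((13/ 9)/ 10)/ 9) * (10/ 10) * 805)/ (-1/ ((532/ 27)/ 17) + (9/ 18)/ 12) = -1113476/ 70767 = -15.73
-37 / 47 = -0.79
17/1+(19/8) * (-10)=-27/4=-6.75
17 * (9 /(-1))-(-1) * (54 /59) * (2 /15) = -45099 /295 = -152.88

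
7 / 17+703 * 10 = 119517 / 17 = 7030.41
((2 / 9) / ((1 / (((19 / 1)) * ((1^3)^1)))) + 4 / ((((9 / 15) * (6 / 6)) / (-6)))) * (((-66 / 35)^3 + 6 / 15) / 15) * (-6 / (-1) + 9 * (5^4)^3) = 9108336938934332 / 275625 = 33046120413.37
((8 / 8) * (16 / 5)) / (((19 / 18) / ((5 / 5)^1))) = 3.03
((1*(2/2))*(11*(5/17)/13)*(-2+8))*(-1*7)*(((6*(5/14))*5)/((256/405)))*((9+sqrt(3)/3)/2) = -45106875/56576 - 1670625*sqrt(3)/56576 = -848.42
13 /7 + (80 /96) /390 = 6091 /3276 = 1.86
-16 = -16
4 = 4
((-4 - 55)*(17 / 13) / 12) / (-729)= 1003 / 113724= 0.01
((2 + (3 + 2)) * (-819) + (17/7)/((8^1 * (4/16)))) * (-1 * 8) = 320980/7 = 45854.29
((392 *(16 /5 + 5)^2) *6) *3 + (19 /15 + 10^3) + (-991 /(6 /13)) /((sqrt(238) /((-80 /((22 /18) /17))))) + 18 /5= 772980 *sqrt(238) /77 + 35658773 /75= 630319.85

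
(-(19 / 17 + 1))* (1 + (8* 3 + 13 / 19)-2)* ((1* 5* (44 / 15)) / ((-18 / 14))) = 184800 / 323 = 572.14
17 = 17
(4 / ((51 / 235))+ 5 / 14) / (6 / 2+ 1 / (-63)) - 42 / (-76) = 6.85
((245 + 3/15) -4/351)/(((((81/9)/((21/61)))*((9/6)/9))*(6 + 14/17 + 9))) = 102412828/28797795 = 3.56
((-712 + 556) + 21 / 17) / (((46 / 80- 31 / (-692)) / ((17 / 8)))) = -2275815 / 4289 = -530.62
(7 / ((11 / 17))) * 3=357 / 11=32.45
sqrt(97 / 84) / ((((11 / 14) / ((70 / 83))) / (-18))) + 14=14-420*sqrt(2037) / 913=-6.76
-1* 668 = -668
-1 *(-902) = 902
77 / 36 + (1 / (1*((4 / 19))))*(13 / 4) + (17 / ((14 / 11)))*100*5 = 6749717 / 1008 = 6696.15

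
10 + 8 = 18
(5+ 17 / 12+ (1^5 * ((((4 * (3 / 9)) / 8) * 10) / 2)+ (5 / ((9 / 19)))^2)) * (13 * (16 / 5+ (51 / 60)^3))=5884.08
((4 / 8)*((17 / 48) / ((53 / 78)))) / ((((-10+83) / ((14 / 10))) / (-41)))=-63427 / 309520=-0.20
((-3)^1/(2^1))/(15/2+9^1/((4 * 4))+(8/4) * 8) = -0.06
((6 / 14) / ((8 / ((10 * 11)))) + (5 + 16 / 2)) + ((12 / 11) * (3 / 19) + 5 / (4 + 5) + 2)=21.62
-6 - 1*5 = -11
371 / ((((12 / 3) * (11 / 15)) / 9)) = 50085 / 44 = 1138.30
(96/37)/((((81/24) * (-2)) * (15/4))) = -0.10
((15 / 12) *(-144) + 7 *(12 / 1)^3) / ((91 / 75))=893700 / 91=9820.88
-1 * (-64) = 64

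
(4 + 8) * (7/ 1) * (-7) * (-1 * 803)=472164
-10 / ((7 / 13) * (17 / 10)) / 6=-650 / 357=-1.82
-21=-21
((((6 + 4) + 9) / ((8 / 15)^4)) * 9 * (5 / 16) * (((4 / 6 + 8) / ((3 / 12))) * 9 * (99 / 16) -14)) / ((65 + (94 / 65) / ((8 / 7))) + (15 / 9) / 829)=26820020910515625 / 1404103000064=19101.18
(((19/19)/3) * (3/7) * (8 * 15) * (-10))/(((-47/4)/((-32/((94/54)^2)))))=-111974400/726761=-154.07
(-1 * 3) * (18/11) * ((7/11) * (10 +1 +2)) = -4914/121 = -40.61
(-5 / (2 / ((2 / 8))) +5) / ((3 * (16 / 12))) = 35 / 32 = 1.09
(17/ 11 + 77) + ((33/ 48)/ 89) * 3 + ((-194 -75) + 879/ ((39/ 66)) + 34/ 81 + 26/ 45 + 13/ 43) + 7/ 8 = 1299.28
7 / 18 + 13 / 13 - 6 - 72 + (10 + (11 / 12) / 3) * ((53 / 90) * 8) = -22729 / 810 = -28.06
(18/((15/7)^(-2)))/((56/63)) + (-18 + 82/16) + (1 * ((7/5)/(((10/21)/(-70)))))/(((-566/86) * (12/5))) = 10332451/110936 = 93.14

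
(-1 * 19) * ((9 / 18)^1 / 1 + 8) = -323 / 2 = -161.50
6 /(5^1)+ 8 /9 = 94 /45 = 2.09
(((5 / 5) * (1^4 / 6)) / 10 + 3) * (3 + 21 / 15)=1991 / 150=13.27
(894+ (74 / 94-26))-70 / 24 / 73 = 35768063 / 41172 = 868.75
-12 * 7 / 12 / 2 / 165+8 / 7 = 2591 / 2310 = 1.12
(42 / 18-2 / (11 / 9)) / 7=23 / 231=0.10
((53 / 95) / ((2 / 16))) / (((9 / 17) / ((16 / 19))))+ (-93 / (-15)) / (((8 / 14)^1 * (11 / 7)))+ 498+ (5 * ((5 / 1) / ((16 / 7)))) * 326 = 5829215081 / 1429560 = 4077.63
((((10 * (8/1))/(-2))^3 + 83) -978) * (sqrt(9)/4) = -194685/4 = -48671.25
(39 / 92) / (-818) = -39 / 75256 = -0.00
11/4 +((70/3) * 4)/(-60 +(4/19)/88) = 359447/300948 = 1.19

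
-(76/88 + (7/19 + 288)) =-120899/418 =-289.23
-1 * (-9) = 9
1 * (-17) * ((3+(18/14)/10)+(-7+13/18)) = 16864/315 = 53.54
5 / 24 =0.21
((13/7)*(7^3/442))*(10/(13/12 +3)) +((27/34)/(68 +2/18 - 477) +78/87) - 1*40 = -129086727/3628480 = -35.58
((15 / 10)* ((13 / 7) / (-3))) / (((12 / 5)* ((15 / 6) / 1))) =-13 / 84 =-0.15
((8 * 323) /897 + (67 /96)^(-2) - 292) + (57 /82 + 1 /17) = -1607107256869 /5613126402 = -286.31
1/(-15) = -1/15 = -0.07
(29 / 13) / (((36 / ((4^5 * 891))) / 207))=152140032 / 13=11703079.38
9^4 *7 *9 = 413343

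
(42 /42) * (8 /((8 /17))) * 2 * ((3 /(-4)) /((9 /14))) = -119 /3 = -39.67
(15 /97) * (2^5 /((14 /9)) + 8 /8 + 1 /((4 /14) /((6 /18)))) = 4775 /1358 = 3.52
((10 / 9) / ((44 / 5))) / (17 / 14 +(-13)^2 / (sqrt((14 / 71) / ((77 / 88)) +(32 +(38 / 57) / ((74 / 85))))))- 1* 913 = -3980856696311728 / 4360192686531 +414050* sqrt(2049083643) / 4360192686531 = -913.00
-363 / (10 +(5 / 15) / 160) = -174240 / 4801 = -36.29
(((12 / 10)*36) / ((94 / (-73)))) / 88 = -1971 / 5170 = -0.38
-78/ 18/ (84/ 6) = -13/ 42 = -0.31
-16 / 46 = -8 / 23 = -0.35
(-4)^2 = 16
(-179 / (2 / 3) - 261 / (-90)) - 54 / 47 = -62686 / 235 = -266.75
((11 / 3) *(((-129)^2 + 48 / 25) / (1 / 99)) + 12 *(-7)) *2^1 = 302064798 / 25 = 12082591.92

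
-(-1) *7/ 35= 1/ 5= 0.20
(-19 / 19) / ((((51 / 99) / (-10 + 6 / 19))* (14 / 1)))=3036 / 2261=1.34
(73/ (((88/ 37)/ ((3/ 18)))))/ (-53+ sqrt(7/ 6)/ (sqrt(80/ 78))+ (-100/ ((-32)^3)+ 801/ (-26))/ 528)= -4290903807129804800/ 44487323402246614781 - 4043571317440512 * sqrt(455)/ 44487323402246614781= -0.10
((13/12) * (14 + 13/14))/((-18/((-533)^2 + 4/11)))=-257290267/1008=-255248.28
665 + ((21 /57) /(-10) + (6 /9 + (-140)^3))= -1563700591 /570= -2743334.37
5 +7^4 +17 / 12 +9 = 28997 / 12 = 2416.42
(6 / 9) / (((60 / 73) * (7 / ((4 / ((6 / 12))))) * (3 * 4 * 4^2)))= 73 / 15120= 0.00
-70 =-70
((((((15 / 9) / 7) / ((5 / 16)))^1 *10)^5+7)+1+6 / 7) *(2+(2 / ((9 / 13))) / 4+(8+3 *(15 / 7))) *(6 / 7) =226675444460026 / 600362847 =377564.08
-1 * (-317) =317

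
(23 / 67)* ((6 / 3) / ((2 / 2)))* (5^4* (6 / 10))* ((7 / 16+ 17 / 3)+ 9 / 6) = 1049375 / 536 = 1957.79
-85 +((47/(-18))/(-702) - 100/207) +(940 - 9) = 245731969/290628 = 845.52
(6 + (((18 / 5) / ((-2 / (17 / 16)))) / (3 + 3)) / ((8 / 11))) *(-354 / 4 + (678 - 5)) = 8322111 / 2560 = 3250.82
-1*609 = -609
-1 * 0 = 0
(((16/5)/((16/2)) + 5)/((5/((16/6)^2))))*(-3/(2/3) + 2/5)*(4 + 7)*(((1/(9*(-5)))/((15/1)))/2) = 7216/28125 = 0.26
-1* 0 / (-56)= 0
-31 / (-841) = 31 / 841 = 0.04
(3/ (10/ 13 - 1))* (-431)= 5603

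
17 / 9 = 1.89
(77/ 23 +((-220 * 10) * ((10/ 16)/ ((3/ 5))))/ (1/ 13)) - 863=-2114941/ 69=-30651.32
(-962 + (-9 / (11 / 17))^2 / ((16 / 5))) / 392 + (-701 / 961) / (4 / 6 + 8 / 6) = -277616509 / 104187776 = -2.66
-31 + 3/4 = -121/4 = -30.25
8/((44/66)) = 12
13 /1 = 13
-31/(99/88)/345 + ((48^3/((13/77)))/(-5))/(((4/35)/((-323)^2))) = -4827465015693464/40365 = -119595318114.54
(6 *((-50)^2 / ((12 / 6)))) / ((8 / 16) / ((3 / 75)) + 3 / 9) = 45000 / 77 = 584.42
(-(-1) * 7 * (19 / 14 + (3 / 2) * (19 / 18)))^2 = 61009 / 144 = 423.67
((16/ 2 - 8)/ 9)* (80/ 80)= 0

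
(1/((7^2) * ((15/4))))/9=4/6615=0.00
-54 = -54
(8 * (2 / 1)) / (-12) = -4 / 3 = -1.33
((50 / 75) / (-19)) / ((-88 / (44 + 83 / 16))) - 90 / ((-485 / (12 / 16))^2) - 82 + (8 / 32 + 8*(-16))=-395933996041 / 1887821760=-209.73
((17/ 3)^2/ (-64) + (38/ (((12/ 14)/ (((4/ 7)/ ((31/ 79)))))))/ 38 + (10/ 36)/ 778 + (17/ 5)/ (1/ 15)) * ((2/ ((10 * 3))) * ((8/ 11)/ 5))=13428271/ 26529800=0.51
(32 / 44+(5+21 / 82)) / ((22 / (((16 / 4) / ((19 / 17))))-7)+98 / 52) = 397579 / 68552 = 5.80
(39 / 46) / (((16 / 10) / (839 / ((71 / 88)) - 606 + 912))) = 9316905 / 13064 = 713.17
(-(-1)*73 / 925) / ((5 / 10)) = 146 / 925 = 0.16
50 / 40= 5 / 4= 1.25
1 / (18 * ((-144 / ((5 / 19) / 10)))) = -1 / 98496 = -0.00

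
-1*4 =-4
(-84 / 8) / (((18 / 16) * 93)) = -28 / 279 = -0.10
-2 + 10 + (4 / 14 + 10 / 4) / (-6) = 211 / 28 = 7.54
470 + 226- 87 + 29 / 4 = 2465 / 4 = 616.25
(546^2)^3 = 26494507823224896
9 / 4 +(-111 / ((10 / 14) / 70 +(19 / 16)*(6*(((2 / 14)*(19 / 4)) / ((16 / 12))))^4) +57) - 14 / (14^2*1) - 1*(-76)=61006947265147 / 454924152788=134.10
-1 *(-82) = 82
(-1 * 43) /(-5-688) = 43 /693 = 0.06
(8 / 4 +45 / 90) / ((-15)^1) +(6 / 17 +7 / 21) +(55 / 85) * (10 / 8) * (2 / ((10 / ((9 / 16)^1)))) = 1993 / 3264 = 0.61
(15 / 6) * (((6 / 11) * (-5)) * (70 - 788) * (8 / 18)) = 71800 / 33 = 2175.76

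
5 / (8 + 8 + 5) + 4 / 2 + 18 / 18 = 68 / 21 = 3.24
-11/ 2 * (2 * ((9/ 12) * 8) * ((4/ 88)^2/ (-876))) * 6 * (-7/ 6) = -7/ 6424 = -0.00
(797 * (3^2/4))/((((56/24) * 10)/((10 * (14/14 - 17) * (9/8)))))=-193671/14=-13833.64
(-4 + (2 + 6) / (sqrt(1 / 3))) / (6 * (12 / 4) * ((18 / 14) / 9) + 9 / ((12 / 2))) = -56 / 57 + 112 * sqrt(3) / 57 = 2.42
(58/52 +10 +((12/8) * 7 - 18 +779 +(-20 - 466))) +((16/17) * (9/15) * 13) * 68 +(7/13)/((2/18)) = 52043/65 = 800.66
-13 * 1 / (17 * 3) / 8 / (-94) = 13 / 38352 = 0.00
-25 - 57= -82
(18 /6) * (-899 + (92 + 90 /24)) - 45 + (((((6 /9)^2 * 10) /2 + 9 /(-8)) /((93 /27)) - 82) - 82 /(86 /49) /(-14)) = -27012917 /10664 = -2533.09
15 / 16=0.94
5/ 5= 1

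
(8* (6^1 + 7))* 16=1664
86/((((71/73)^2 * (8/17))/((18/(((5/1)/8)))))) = 140237964/25205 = 5563.89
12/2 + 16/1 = 22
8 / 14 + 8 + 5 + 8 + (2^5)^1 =375 / 7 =53.57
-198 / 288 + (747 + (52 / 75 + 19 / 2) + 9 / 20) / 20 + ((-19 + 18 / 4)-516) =-493.31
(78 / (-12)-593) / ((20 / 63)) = -75537 / 40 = -1888.42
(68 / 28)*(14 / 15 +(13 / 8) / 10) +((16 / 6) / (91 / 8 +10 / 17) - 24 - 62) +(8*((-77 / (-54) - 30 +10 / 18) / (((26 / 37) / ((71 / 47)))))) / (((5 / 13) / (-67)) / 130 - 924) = -399650818504279753 / 4838722238785680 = -82.59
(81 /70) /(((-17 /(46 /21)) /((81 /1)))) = -50301 /4165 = -12.08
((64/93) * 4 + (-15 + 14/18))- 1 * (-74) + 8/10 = 88346/1395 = 63.33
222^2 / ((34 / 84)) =2069928 / 17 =121760.47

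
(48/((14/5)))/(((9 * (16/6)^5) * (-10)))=-81/57344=-0.00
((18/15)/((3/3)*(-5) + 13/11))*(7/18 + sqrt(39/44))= -sqrt(429)/70 - 11/90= -0.42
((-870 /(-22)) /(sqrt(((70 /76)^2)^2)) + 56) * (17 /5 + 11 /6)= 21709018 /40425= 537.02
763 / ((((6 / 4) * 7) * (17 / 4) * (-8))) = -109 / 51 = -2.14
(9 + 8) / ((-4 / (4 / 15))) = -1.13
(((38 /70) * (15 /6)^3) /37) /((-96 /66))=-5225 /33152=-0.16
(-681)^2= 463761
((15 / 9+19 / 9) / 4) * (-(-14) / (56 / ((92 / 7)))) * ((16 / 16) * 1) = 391 / 126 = 3.10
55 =55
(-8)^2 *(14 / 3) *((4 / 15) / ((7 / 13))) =6656 / 45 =147.91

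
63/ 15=21/ 5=4.20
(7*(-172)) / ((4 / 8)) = -2408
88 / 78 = 44 / 39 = 1.13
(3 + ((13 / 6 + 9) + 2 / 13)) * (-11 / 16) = -12287 / 1248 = -9.85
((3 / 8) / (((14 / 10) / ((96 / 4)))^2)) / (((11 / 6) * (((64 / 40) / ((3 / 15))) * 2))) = 2025 / 539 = 3.76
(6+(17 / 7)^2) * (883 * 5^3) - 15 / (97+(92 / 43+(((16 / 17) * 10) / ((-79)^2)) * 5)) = 29106547071526690 / 22163969639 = 1313237.09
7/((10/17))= 119/10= 11.90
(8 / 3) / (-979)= -8 / 2937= -0.00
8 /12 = 0.67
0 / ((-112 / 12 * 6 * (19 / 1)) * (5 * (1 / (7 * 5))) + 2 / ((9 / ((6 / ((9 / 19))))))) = 0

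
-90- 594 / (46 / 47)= -16029 / 23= -696.91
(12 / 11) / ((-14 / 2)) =-12 / 77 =-0.16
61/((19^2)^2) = 61/130321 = 0.00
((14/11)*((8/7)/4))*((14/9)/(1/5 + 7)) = 70/891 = 0.08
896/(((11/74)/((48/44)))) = 795648/121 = 6575.60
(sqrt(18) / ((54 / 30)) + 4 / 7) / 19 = 4 / 133 + 5 * sqrt(2) / 57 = 0.15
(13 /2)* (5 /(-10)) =-13 /4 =-3.25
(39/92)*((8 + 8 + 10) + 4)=585/46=12.72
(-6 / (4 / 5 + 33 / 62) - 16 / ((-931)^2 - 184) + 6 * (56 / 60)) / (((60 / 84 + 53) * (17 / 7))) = 1716660127 / 204256531785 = 0.01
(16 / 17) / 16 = 0.06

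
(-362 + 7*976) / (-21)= -6470 / 21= -308.10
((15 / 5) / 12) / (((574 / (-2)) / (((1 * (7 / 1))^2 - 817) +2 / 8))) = 3071 / 4592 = 0.67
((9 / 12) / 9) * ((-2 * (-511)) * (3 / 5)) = 51.10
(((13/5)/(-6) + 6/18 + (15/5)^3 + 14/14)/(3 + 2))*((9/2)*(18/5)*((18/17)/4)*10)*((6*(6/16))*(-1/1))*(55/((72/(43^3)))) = -177881090607/5440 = -32698729.89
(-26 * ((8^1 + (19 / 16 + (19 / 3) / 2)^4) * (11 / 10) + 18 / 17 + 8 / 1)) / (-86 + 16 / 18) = 4847932911679 / 38403440640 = 126.24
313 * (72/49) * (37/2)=416916/49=8508.49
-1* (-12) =12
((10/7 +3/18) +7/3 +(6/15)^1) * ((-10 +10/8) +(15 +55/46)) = 41511/1288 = 32.23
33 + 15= 48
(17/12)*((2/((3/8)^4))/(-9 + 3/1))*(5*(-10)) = 870400/729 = 1193.96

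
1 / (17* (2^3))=1 / 136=0.01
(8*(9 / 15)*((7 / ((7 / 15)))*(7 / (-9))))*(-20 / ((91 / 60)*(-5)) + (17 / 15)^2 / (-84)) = -1288486 / 8775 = -146.84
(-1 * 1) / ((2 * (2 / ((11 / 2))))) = -11 / 8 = -1.38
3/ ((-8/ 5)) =-15/ 8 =-1.88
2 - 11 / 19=27 / 19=1.42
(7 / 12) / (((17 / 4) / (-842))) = -5894 / 51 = -115.57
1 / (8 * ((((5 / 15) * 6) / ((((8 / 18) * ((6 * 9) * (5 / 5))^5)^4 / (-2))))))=-54199483224621985448809388310528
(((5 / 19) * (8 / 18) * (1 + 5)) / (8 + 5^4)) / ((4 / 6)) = 20 / 12027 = 0.00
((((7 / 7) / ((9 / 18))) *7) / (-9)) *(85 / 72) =-595 / 324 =-1.84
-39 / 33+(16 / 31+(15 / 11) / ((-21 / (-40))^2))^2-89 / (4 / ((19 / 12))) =-6.56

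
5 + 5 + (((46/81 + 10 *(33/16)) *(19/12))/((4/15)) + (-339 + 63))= -1453253/10368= -140.17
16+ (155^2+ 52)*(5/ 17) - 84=119229/ 17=7013.47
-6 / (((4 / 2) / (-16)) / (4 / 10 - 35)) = -8304 / 5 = -1660.80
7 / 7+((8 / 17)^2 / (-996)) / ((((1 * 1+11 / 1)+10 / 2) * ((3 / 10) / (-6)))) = 1223657 / 1223337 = 1.00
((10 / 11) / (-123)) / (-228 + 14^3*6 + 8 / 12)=-1 / 2196821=-0.00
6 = 6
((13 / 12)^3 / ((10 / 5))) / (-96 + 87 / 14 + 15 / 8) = -15379 / 2126736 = -0.01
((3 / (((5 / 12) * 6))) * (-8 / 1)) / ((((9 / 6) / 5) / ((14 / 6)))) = -74.67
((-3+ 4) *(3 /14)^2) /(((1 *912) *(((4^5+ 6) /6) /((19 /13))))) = 9 /20995520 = 0.00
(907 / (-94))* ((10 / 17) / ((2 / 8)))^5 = -46438400000 / 66733279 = -695.88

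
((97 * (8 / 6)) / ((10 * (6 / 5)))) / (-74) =-97 / 666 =-0.15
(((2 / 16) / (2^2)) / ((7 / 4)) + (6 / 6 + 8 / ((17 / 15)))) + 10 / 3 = 32587 / 2856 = 11.41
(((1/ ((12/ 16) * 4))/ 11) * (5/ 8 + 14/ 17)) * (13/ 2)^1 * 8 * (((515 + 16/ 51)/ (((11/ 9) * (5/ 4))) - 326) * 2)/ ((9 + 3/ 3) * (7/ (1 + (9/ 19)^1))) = 54098564/ 49830825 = 1.09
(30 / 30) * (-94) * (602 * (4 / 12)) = -56588 / 3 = -18862.67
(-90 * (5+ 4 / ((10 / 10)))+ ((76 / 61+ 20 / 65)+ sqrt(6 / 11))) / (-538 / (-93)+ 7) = -59622114 / 942877+ 93 * sqrt(66) / 13079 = -63.18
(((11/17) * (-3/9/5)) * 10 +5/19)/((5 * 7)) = -163/33915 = -0.00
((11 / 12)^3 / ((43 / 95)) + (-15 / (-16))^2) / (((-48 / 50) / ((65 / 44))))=-1246383125 / 313860096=-3.97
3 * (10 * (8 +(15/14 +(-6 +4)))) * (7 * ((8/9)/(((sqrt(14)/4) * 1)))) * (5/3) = 4400 * sqrt(14)/7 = 2351.90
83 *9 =747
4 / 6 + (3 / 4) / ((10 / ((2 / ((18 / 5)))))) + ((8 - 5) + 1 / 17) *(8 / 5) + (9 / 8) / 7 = 41149 / 7140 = 5.76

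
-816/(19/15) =-12240/19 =-644.21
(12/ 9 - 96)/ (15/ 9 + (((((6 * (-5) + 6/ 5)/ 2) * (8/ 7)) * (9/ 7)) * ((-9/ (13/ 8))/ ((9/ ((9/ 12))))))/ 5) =-4522700/ 172937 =-26.15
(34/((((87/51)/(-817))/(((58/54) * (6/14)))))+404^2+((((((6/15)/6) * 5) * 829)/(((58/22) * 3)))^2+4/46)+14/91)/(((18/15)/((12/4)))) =111881299019995/285154506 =392353.26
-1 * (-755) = 755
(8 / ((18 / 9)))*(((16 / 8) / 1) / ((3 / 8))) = 64 / 3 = 21.33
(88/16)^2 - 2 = 113/4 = 28.25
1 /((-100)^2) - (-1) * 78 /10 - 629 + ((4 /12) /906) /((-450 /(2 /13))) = -987726477197 /1590030000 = -621.20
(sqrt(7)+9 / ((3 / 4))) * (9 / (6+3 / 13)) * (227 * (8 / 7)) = 5488.20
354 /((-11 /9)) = -3186 /11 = -289.64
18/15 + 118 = 119.20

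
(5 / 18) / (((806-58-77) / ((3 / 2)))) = 5 / 8052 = 0.00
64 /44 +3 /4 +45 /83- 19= -16.25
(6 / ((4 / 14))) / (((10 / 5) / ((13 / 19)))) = 273 / 38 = 7.18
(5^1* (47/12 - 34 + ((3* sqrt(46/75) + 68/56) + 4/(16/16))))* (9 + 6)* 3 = -156675/28 + 45* sqrt(138) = -5066.91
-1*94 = -94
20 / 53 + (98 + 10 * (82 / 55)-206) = -54052 / 583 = -92.71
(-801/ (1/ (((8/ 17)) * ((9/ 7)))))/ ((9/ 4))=-25632/ 119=-215.39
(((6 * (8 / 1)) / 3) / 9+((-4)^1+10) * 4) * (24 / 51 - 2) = -6032 / 153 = -39.42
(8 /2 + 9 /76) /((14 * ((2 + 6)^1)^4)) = 313 /4358144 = 0.00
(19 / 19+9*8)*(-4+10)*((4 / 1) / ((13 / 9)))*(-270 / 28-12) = -2388852 / 91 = -26251.12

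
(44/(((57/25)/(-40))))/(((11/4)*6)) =-8000/171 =-46.78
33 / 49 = 0.67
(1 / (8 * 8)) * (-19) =-19 / 64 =-0.30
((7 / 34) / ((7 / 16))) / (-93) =-8 / 1581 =-0.01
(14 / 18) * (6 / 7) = 2 / 3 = 0.67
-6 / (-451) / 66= 1 / 4961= 0.00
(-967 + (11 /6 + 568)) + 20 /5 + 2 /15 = -11791 /30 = -393.03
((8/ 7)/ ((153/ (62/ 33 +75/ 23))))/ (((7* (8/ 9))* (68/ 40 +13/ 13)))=39010/ 17070669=0.00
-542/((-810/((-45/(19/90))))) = -2710/19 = -142.63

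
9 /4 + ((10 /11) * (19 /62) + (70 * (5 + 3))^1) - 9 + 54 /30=3787341 /6820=555.33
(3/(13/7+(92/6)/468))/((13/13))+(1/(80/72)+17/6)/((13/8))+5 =16090091/1810965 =8.88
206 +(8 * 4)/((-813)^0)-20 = 218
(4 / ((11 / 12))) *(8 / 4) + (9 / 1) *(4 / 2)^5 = 3264 / 11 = 296.73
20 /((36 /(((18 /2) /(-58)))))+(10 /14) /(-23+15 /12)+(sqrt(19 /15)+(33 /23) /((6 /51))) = sqrt(285) /15+5833 /483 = 13.20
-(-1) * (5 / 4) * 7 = 35 / 4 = 8.75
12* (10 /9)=40 /3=13.33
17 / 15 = 1.13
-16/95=-0.17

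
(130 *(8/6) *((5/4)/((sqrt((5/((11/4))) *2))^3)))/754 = 11 *sqrt(110)/2784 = 0.04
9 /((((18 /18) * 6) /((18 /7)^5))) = 2834352 /16807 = 168.64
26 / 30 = 13 / 15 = 0.87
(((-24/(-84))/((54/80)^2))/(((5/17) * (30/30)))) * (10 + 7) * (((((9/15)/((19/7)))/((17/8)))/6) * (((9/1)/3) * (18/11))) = 17408/5643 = 3.08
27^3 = 19683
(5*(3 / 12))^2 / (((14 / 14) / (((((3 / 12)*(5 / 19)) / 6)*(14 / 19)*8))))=875 / 8664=0.10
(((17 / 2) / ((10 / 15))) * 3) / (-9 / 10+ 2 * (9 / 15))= 255 / 2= 127.50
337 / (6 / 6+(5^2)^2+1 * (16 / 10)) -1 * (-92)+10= 102.54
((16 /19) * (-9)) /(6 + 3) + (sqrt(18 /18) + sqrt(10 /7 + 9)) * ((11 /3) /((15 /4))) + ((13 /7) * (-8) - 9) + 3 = -124018 /5985 + 44 * sqrt(511) /315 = -17.56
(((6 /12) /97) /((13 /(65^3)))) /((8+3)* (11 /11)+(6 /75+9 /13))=6865625 /742244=9.25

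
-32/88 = -4/11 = -0.36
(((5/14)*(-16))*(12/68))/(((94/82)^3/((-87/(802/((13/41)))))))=114072660/4954329737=0.02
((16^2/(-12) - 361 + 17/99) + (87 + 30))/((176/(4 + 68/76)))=-813781/110352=-7.37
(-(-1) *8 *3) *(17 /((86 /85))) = 17340 /43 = 403.26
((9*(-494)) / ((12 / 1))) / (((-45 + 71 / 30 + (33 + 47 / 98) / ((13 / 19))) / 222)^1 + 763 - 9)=-785908305 / 1599452521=-0.49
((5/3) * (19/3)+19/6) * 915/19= 3965/6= 660.83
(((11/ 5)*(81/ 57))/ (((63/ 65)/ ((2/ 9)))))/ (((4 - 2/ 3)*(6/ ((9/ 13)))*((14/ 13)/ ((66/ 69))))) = 4719/ 214130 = 0.02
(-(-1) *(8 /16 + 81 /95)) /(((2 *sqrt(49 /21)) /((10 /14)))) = 257 *sqrt(21) /3724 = 0.32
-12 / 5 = -2.40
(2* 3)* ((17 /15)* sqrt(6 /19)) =34* sqrt(114) /95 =3.82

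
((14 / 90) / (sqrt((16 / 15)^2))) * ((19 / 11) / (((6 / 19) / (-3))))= -2527 / 1056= -2.39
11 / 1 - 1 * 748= -737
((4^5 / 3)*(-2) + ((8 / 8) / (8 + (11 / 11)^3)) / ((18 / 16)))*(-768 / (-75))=-14153728 / 2025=-6989.50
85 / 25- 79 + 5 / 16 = -6023 / 80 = -75.29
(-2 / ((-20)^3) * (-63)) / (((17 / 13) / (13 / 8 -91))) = 117117 / 108800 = 1.08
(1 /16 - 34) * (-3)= 1629 /16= 101.81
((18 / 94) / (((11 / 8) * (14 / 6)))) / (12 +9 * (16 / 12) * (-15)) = -9 / 25333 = -0.00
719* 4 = 2876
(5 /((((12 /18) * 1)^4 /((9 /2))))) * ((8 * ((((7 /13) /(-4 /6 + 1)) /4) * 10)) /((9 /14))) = 5724.52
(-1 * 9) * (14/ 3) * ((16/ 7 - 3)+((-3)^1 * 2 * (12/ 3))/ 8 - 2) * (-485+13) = -113280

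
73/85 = 0.86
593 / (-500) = -593 / 500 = -1.19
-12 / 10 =-6 / 5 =-1.20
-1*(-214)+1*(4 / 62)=6636 / 31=214.06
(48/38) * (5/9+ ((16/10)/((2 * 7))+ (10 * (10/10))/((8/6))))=20588/1995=10.32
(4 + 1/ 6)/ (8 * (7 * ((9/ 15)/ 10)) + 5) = 625/ 1254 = 0.50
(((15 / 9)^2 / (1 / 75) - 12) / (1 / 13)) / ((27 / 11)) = 84227 / 81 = 1039.84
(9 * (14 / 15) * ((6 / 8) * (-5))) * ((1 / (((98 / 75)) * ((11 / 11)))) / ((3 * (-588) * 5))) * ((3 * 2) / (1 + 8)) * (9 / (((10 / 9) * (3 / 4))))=27 / 1372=0.02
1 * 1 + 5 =6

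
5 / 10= 1 / 2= 0.50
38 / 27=1.41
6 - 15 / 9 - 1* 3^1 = 4 / 3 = 1.33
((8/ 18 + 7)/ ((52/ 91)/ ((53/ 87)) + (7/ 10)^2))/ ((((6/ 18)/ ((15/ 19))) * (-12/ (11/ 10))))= -6835675/ 6039606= -1.13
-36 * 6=-216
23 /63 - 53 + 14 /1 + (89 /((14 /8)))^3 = 405942878 /3087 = 131500.77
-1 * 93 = -93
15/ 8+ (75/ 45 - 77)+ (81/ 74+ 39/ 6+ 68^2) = 4047625/ 888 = 4558.14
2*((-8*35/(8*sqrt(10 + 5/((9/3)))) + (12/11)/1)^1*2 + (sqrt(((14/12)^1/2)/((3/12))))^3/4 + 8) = -4*sqrt(105) + 7*sqrt(21)/18 + 224/11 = -18.84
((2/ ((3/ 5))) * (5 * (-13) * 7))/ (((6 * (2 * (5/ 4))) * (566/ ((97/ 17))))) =-44135/ 43299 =-1.02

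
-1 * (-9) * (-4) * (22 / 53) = -792 / 53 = -14.94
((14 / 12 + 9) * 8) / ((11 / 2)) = 488 / 33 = 14.79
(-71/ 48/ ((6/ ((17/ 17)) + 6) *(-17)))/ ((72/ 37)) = 2627/ 705024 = 0.00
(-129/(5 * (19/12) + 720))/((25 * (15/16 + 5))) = -24768/20745625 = -0.00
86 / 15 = 5.73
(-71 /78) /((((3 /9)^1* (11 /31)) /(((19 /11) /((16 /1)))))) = -41819 /50336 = -0.83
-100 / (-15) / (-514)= -10 / 771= -0.01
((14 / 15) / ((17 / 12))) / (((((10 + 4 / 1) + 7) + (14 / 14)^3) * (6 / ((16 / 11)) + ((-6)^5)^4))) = 224 / 27348065131671091335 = 0.00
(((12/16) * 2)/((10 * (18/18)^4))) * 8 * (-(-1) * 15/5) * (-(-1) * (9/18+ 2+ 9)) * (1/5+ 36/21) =13869/175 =79.25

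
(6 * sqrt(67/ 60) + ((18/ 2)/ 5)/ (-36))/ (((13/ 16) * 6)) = -2/ 195 + 8 * sqrt(1005)/ 195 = 1.29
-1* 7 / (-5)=7 / 5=1.40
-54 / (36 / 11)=-33 / 2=-16.50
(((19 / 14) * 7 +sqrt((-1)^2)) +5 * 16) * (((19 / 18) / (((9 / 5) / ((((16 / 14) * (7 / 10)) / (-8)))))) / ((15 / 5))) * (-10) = 17195 / 972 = 17.69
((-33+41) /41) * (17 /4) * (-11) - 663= -27557 /41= -672.12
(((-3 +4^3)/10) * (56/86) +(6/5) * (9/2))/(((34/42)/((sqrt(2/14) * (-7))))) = -8463 * sqrt(7)/731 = -30.63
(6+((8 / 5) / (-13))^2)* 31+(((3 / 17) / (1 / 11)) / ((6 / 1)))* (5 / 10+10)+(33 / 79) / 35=30167320091 / 158876900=189.88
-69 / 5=-13.80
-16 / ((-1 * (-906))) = -8 / 453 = -0.02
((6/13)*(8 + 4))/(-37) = -72/481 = -0.15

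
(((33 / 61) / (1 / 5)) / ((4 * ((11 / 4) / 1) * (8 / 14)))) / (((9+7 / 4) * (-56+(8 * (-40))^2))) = 105 / 268448312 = 0.00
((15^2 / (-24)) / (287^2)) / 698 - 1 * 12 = -5519382027 / 459948496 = -12.00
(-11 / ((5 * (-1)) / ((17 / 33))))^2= 289 / 225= 1.28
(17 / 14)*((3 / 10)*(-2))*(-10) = 51 / 7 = 7.29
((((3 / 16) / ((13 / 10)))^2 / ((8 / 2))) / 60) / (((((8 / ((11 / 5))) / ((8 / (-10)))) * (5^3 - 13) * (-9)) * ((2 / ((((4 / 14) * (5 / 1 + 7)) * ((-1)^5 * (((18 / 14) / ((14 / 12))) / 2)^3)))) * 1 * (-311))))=216513 / 12410559519088640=0.00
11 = 11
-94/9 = -10.44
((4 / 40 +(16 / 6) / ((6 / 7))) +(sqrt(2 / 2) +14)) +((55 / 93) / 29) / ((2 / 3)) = 737968 / 40455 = 18.24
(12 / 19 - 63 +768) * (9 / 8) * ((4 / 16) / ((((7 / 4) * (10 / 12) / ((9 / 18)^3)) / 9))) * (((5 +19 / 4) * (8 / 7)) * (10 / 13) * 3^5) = 2375009829 / 7448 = 318878.87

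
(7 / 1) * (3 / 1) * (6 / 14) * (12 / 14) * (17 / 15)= 306 / 35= 8.74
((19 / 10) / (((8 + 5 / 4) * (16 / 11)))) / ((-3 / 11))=-2299 / 4440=-0.52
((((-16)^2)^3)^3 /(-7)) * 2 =-9444732965739290427392 /7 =-1349247566534184346770.29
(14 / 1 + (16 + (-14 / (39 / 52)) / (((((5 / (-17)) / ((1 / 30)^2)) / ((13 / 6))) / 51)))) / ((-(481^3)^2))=-127549 / 41796915713433723375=-0.00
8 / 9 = 0.89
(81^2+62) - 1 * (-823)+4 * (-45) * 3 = 6906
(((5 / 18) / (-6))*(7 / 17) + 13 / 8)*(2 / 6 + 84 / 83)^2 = 661790825 / 227667672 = 2.91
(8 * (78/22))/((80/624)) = 12168/55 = 221.24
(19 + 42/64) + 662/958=311883/15328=20.35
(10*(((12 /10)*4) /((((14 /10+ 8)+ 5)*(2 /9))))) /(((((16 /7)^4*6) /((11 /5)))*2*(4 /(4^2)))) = 26411 /65536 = 0.40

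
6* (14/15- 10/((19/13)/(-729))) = 2843632/95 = 29932.97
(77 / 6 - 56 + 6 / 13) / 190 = -3331 / 14820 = -0.22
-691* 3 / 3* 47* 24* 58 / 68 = -11301996 / 17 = -664823.29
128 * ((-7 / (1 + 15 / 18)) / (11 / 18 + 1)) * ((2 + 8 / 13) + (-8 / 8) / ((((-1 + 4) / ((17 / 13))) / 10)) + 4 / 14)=1833984 / 4147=442.24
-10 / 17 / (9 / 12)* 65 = -2600 / 51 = -50.98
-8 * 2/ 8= -2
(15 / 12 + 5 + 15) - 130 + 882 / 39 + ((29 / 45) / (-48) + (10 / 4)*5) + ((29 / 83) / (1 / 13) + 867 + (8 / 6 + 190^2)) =85998815489 / 2330640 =36899.23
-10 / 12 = -5 / 6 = -0.83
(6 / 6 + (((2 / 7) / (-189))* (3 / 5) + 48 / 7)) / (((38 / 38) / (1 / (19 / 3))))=17323 / 13965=1.24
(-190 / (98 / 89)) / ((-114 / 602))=911.19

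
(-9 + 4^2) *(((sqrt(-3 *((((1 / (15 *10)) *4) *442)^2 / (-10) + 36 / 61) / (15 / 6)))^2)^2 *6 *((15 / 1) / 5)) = 29167011146585984 / 908447265625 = 32106.44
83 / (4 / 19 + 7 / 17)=26809 / 201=133.38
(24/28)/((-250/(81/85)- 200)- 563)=-486/581371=-0.00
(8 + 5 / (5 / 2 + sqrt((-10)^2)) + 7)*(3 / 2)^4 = 6237 / 80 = 77.96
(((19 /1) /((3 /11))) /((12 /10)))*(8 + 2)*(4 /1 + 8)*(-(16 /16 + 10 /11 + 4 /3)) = -203300 /9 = -22588.89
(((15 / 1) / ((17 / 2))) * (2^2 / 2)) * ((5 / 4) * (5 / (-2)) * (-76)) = 14250 / 17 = 838.24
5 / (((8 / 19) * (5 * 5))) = 19 / 40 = 0.48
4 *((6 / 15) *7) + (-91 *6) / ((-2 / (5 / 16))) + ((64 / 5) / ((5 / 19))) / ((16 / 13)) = 54413 / 400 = 136.03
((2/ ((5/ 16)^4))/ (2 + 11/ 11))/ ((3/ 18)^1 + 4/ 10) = 262144/ 2125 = 123.36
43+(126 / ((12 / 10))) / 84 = 177 / 4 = 44.25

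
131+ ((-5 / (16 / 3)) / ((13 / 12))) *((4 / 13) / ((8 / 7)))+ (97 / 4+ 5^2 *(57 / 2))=1172883 / 1352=867.52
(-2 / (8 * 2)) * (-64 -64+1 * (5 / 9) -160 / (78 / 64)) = 30271 / 936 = 32.34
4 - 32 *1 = -28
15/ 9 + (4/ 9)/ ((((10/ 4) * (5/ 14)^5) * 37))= 2.49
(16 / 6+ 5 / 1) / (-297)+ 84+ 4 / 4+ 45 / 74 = 5642783 / 65934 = 85.58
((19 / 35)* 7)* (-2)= -38 / 5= -7.60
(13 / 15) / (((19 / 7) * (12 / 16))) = 364 / 855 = 0.43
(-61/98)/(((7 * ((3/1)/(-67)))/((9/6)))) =4087/1372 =2.98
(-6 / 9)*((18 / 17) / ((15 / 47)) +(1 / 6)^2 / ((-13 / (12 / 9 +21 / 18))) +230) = -18562327 / 119340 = -155.54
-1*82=-82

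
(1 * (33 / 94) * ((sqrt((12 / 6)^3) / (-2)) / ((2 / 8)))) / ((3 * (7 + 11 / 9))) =-99 * sqrt(2) / 1739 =-0.08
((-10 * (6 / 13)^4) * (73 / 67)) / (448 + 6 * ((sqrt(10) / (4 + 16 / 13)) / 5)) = -1224908697600 / 1109943683000893 + 48250080 * sqrt(10) / 85380283307761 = -0.00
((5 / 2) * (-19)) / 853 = -95 / 1706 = -0.06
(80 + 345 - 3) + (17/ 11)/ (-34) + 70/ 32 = 74649/ 176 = 424.14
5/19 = 0.26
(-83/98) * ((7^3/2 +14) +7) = -4565/28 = -163.04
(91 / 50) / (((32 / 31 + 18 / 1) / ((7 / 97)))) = 19747 / 2861500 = 0.01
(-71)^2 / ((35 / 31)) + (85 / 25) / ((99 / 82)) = 15480587 / 3465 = 4467.70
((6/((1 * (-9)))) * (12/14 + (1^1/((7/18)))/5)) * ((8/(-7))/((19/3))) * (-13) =-9984/4655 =-2.14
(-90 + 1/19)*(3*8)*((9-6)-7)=164064/19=8634.95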